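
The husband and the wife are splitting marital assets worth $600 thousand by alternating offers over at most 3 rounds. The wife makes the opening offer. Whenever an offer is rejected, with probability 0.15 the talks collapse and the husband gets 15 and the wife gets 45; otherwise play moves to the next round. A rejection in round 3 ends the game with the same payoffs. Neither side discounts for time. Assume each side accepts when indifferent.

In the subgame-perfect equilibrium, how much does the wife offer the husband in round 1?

83.85

By backward induction:
Round 3 (the wife proposes): the husband gets 15 if talks fail, so the wife offers 15 and keeps 585.
Round 2 (the husband proposes): rejecting gives the wife an expected 0.85 × 585 + 0.15 × 45 = 504. The husband offers 504 and keeps 600 − 504 = 96.
Round 1 (the wife proposes): rejecting gives the husband an expected 0.85 × 96 + 0.15 × 15 = 83.85. The wife offers 83.85 and keeps 600 − 83.85 = 516.15.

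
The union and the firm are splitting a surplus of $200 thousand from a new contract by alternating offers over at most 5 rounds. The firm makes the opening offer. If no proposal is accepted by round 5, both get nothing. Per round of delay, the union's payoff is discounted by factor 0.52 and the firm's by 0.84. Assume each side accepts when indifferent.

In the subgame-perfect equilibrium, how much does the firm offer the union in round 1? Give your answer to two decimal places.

23.91

Round 5 (the firm proposes): rejection yields 0 for the union; the firm offers 0 and keeps 200.
Round 4 (the union proposes): the firm can get 200 next round, worth 0.84 × 200 = 168 now, so the union offers 168, keeping 32.
Round 3 (the firm proposes): the union can get 32 next round, worth 0.52 × 32 = 16.64 now. The firm offers 16.64 and keeps 200 − 16.64 = 183.36.
Round 2 (the union proposes): the firm can get 183.36 next round, worth 0.84 × 183.36 = 154.0224 now; the union offers that and keeps 45.9776.
Round 1 (the firm proposes): the union can get 45.9776 next round, worth 0.52 × 45.9776 = 23.908352 now. The firm offers 23.908352 and keeps 200 − 23.908352 = 176.091648.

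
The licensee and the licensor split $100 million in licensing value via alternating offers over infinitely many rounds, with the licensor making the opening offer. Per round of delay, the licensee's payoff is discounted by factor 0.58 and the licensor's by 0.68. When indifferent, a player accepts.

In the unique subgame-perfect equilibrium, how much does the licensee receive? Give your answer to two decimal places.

When the licensor proposes, the licensee accepts any offer worth at least 0.58 times what the licensee would get by proposing next round; and vice versa.
This gives x = 100 − 0.58y and y = 100 − 0.68x, where x and y are each side's share when it proposes.
Hence (1 − 0.58·0.68)x = 100(1 − 0.58), i.e. 0.6056·x = 42.
x ≈ 69.3527; the licensee's share is 100 − x ≈ 30.6473.

30.65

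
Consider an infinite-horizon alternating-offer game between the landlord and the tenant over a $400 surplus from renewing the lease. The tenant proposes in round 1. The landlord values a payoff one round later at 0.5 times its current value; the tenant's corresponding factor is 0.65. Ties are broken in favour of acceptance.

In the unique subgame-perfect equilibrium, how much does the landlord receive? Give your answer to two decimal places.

In a stationary SPE each proposer offers the other exactly their discounted continuation value.
If the tenant keeps x when proposing and the landlord keeps y when proposing, then x = 400 − 0.5y and y = 400 − 0.65x.
Solving: x = 400(1 − 0.5) / (1 − 0.65·0.5) = 200 / 0.675 ≈ 296.2963.
The landlord gets 400 − 296.2963 ≈ 103.7037.

103.70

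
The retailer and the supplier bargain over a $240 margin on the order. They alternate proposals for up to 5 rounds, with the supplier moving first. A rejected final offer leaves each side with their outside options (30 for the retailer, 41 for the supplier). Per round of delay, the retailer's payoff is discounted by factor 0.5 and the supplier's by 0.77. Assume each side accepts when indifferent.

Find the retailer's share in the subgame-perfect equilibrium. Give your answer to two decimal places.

Work backward from the last round.
Round 5 (the supplier proposes): the retailer gets 30 if talks fail, so the supplier offers 30 and keeps 210.
Round 4 (the retailer proposes): the supplier can get 210 next round, worth 0.77 × 210 = 161.7 now. The retailer offers 161.7 and keeps 240 − 161.7 = 78.3.
Round 3 (the supplier proposes): the retailer can get 78.3 next round, worth 0.5 × 78.3 = 39.15 now; the supplier offers that and keeps 200.85.
Round 2 (the retailer proposes): the supplier can get 200.85 next round, worth 0.77 × 200.85 = 154.6545 now. The retailer offers 154.6545 and keeps 240 − 154.6545 = 85.3455.
Round 1 (the supplier proposes): the retailer can get 85.3455 next round, worth 0.5 × 85.3455 = 42.67275 now. The supplier offers 42.67275 and keeps 240 − 42.67275 = 197.32725.

42.67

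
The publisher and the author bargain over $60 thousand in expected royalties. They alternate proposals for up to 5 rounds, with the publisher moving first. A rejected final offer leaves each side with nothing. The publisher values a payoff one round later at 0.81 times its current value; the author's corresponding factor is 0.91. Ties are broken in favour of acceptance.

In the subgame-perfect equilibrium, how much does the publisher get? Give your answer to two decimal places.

Round 5 (the publisher proposes): rejection yields 0 for the author; the publisher offers 0 and keeps 60.
Round 4 (the author proposes): the publisher can get 60 next round, worth 0.81 × 60 = 48.6 now, so the author offers 48.6, keeping 11.4.
Round 3 (the publisher proposes): the author can get 11.4 next round, worth 0.91 × 11.4 = 10.374 now. The publisher offers 10.374 and keeps 60 − 10.374 = 49.626.
Round 2 (the author proposes): the publisher can get 49.626 next round, worth 0.81 × 49.626 = 40.19706 now. The author offers 40.19706 and keeps 60 − 40.19706 = 19.80294.
Round 1 (the publisher proposes): the author can get 19.80294 next round, worth 0.91 × 19.80294 = 18.0206754 now; the publisher offers that and keeps 41.9793246.

41.98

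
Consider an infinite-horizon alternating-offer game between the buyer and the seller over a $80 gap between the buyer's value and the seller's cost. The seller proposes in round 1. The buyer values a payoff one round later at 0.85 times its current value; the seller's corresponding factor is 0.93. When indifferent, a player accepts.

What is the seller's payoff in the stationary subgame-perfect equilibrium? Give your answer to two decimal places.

Let x be the seller's share when the seller proposes and y be the buyer's share when the buyer proposes.
The buyer accepts iff offered ≥ 0.85·y, so x = 80 − 0.85y. Symmetrically y = 80 − 0.93x.
Substituting: x = 80 − 0.85(80 − 0.93x), giving x(1 − 0.93·0.85) = 80(1 − 0.85).
So x = 80 × 0.15 / 0.2095 ≈ 57.2792, and the buyer receives 80 − x ≈ 22.7208.

57.28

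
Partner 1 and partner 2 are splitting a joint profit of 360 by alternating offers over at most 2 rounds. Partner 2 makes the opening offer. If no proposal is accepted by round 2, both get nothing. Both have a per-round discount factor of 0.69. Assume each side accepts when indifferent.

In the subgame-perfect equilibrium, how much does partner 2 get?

Solve by backward induction from round 2.
Round 2 (partner 1 proposes): rejection yields 0 for partner 2; partner 1 offers 0 and keeps 360.
Round 1 (partner 2 proposes): partner 1 can get 360 next round, worth 0.69 × 360 = 248.4 now. Partner 2 offers 248.4 and keeps 360 − 248.4 = 111.6.

111.6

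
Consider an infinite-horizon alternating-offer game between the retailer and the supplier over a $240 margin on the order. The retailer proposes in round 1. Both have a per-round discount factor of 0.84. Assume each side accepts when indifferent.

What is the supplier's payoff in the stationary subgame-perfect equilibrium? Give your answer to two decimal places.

109.57

In a stationary SPE each proposer offers the other exactly their discounted continuation value.
If the retailer keeps x when proposing and the supplier keeps y when proposing, then x = 240 − 0.84y and y = 240 − 0.84x.
Solving: x = 240(1 − 0.84) / (1 − 0.84·0.84) = 38.4 / 0.2944 ≈ 130.4348.
The supplier gets 240 − 130.4348 ≈ 109.5652.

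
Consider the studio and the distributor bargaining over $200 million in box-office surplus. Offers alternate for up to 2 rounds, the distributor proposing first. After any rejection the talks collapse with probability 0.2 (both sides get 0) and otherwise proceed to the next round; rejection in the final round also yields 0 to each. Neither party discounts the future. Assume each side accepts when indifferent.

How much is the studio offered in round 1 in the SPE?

160

Round 2 (the studio proposes): rejection yields 0 for the distributor; the studio offers 0 and keeps 200.
Round 1 (the distributor proposes): rejecting gives the studio an expected 0.8 × 200 = 160. The distributor offers 160 and keeps 200 − 160 = 40.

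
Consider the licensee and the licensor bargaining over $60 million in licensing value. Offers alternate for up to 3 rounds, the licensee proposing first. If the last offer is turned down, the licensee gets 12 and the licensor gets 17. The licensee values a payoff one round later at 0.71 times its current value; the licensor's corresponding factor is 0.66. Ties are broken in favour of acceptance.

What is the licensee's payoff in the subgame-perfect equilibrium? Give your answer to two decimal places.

Solve by backward induction from round 3.
Round 3 (the licensee proposes): the licensor gets 17 if talks fail, so the licensee offers 17 and keeps 43.
Round 2 (the licensor proposes): the licensee can get 43 next round, worth 0.71 × 43 = 30.53 now. The licensor offers 30.53 and keeps 60 − 30.53 = 29.47.
Round 1 (the licensee proposes): the licensor can get 29.47 next round, worth 0.66 × 29.47 = 19.4502 now; the licensee offers that and keeps 40.5498.

40.55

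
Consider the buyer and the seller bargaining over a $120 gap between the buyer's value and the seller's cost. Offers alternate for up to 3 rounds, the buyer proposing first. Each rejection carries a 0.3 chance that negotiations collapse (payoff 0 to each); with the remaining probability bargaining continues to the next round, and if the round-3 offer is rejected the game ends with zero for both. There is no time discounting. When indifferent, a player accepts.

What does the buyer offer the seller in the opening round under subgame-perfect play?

By backward induction:
Round 3 (the buyer proposes): the seller will accept anything ≥ 0, so the buyer offers 0 and keeps 120.
Round 2 (the seller proposes): rejecting gives the buyer an expected 0.7 × 120 = 84. The seller offers 84 and keeps 120 − 84 = 36.
Round 1 (the buyer proposes): rejecting gives the seller an expected 0.7 × 36 = 25.2. The buyer offers 25.2 and keeps 120 − 25.2 = 94.8.

25.2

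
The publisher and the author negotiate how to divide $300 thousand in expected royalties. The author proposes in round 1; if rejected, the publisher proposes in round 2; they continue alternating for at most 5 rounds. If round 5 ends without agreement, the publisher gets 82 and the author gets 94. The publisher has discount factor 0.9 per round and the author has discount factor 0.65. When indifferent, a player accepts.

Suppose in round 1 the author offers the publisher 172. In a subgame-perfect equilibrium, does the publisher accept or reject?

Round 5 (the author proposes): the publisher gets 82 if talks fail, so the author offers 82 and keeps 218.
Round 4 (the publisher proposes): the author can get 218 next round, worth 0.65 × 218 = 141.7 now. The publisher offers 141.7 and keeps 300 − 141.7 = 158.3.
Round 3 (the author proposes): the publisher can get 158.3 next round, worth 0.9 × 158.3 = 142.47 now. The author offers 142.47 and keeps 300 − 142.47 = 157.53.
Round 2 (the publisher proposes): the author can get 157.53 next round, worth 0.65 × 157.53 = 102.3945 now; the publisher offers that and keeps 197.6055.
So by rejecting in round 1, the publisher gets 197.6055 next round, worth 0.9 × 197.6055 = 177.84495 now.
Offer 172 < 177.84495, so the publisher rejects.

Reject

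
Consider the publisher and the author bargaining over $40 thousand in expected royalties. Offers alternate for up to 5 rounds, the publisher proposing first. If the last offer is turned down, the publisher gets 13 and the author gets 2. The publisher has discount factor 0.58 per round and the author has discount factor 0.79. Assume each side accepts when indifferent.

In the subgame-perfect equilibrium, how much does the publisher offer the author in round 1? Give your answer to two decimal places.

19.77

Round 5 (the publisher proposes): the author gets 2 if talks fail, so the publisher offers 2 and keeps 38.
Round 4 (the author proposes): the publisher can get 38 next round, worth 0.58 × 38 = 22.04 now, so the author offers 22.04, keeping 17.96.
Round 3 (the publisher proposes): the author can get 17.96 next round, worth 0.79 × 17.96 = 14.1884 now; the publisher offers that and keeps 25.8116.
Round 2 (the author proposes): the publisher can get 25.8116 next round, worth 0.58 × 25.8116 = 14.970728 now; the author offers that and keeps 25.029272.
Round 1 (the publisher proposes): the author can get 25.029272 next round, worth 0.79 × 25.029272 = 19.77312488 now. The publisher offers 19.77312488 and keeps 40 − 19.77312488 = 20.22687512.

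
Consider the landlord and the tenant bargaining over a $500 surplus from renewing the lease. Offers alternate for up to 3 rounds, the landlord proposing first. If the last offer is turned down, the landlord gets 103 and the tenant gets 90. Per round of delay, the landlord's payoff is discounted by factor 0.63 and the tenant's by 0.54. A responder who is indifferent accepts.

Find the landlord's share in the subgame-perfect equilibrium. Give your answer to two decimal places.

Solve by backward induction from round 3.
Round 3 (the landlord proposes): the tenant gets 90 if talks fail, so the landlord offers 90 and keeps 410.
Round 2 (the tenant proposes): the landlord can get 410 next round, worth 0.63 × 410 = 258.3 now; the tenant offers that and keeps 241.7.
Round 1 (the landlord proposes): the tenant can get 241.7 next round, worth 0.54 × 241.7 = 130.518 now, so the landlord offers 130.518, keeping 369.482.

369.48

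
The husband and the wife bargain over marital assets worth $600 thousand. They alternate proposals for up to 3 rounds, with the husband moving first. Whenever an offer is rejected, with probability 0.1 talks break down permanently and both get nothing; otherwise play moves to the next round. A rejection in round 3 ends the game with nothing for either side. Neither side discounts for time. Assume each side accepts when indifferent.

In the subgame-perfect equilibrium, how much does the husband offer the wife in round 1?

By backward induction:
Round 3 (the husband proposes): the wife will accept anything ≥ 0, so the husband offers 0 and keeps 600.
Round 2 (the wife proposes): rejecting gives the husband an expected 0.9 × 600 = 540; the wife offers that and keeps 60.
Round 1 (the husband proposes): rejecting gives the wife an expected 0.9 × 60 = 54. The husband offers 54 and keeps 600 − 54 = 546.

54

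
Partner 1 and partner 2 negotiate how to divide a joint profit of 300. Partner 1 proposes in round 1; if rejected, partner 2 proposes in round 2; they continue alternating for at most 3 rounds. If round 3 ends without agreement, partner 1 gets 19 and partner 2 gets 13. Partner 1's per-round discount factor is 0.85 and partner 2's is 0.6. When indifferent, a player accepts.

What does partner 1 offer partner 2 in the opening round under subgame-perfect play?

Round 3 (partner 1 proposes): partner 2 gets 13 if talks fail, so partner 1 offers 13 and keeps 287.
Round 2 (partner 2 proposes): partner 1 can get 287 next round, worth 0.85 × 287 = 243.95 now, so partner 2 offers 243.95, keeping 56.05.
Round 1 (partner 1 proposes): partner 2 can get 56.05 next round, worth 0.6 × 56.05 = 33.63 now; partner 1 offers that and keeps 266.37.

33.63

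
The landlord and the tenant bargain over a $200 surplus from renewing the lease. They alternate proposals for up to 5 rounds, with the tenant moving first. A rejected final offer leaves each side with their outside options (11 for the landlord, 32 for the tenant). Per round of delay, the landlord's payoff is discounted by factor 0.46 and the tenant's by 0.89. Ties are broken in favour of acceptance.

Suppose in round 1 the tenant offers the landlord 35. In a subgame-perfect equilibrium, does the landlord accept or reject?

Accept

Work out the landlord's continuation value if the offer is rejected.
Round 5 (the tenant proposes): the landlord gets 11 if talks fail, so the tenant offers 11 and keeps 189.
Round 4 (the landlord proposes): the tenant can get 189 next round, worth 0.89 × 189 = 168.21 now, so the landlord offers 168.21, keeping 31.79.
Round 3 (the tenant proposes): the landlord can get 31.79 next round, worth 0.46 × 31.79 = 14.6234 now; the tenant offers that and keeps 185.3766.
Round 2 (the landlord proposes): the tenant can get 185.3766 next round, worth 0.89 × 185.3766 = 164.985174 now. The landlord offers 164.985174 and keeps 200 − 164.985174 = 35.014826.
So by rejecting in round 1, the landlord gets 35.014826 next round, worth 0.46 × 35.014826 = 16.10681996 now.
Offer 35 ≥ 16.10681996, so the landlord accepts.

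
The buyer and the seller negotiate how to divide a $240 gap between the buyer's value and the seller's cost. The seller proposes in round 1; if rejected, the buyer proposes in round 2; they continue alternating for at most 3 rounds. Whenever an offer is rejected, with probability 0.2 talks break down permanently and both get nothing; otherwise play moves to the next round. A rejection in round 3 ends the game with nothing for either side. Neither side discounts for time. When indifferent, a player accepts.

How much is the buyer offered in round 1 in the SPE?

38.4

Round 3 (the seller proposes): rejection yields 0 for the buyer; the seller offers 0 and keeps 240.
Round 2 (the buyer proposes): rejecting gives the seller an expected 0.8 × 240 = 192, so the buyer offers 192, keeping 48.
Round 1 (the seller proposes): rejecting gives the buyer an expected 0.8 × 48 = 38.4. The seller offers 38.4 and keeps 240 − 38.4 = 201.6.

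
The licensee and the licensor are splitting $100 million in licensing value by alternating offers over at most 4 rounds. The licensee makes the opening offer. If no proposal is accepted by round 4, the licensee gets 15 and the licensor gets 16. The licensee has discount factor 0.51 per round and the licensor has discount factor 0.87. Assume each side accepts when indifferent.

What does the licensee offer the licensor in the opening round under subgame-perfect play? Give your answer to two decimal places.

75.44

Round 4 (the licensor proposes): the licensee gets 15 if talks fail, so the licensor offers 15 and keeps 85.
Round 3 (the licensee proposes): the licensor can get 85 next round, worth 0.87 × 85 = 73.95 now, so the licensee offers 73.95, keeping 26.05.
Round 2 (the licensor proposes): the licensee can get 26.05 next round, worth 0.51 × 26.05 = 13.2855 now, so the licensor offers 13.2855, keeping 86.7145.
Round 1 (the licensee proposes): the licensor can get 86.7145 next round, worth 0.87 × 86.7145 = 75.441615 now. The licensee offers 75.441615 and keeps 100 − 75.441615 = 24.558385.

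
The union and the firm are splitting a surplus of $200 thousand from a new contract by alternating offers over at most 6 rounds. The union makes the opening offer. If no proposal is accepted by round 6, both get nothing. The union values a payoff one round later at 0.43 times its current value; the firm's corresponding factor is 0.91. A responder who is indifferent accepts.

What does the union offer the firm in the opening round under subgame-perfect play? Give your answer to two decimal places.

Round 6 (the firm proposes): rejection yields 0 for the union; the firm offers 0 and keeps 200.
Round 5 (the union proposes): the firm can get 200 next round, worth 0.91 × 200 = 182 now; the union offers that and keeps 18.
Round 4 (the firm proposes): the union can get 18 next round, worth 0.43 × 18 = 7.74 now, so the firm offers 7.74, keeping 192.26.
Round 3 (the union proposes): the firm can get 192.26 next round, worth 0.91 × 192.26 = 174.9566 now. The union offers 174.9566 and keeps 200 − 174.9566 = 25.0434.
Round 2 (the firm proposes): the union can get 25.0434 next round, worth 0.43 × 25.0434 = 10.768662 now; the firm offers that and keeps 189.231338.
Round 1 (the union proposes): the firm can get 189.231338 next round, worth 0.91 × 189.231338 = 172.20051758 now; the union offers that and keeps 27.79948242.

172.20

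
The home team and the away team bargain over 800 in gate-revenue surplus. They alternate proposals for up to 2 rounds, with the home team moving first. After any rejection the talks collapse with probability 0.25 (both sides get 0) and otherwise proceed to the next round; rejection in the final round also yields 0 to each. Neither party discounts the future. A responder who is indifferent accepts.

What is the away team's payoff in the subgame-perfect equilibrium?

600

By backward induction:
Round 2 (the away team proposes): rejection yields 0 for the home team; the away team offers 0 and keeps 800.
Round 1 (the home team proposes): rejecting gives the away team an expected 0.75 × 800 = 600. The home team offers 600 and keeps 800 − 600 = 200.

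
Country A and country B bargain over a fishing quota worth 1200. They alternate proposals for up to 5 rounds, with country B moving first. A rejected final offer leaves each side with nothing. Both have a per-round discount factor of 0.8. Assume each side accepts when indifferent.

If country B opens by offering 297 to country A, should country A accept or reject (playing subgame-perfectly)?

Reject

Round 5 (country B proposes): country A will accept anything ≥ 0, so country B offers 0 and keeps 1200.
Round 4 (country A proposes): country B can get 1200 next round, worth 0.8 × 1200 = 960 now, so country A offers 960, keeping 240.
Round 3 (country B proposes): country A can get 240 next round, worth 0.8 × 240 = 192 now. Country B offers 192 and keeps 1200 − 192 = 1008.
Round 2 (country A proposes): country B can get 1008 next round, worth 0.8 × 1008 = 806.4 now. Country A offers 806.4 and keeps 1200 − 806.4 = 393.6.
So by rejecting in round 1, country A gets 393.6 next round, worth 0.8 × 393.6 = 314.88 now.
Offer 297 < 314.88, so country A rejects.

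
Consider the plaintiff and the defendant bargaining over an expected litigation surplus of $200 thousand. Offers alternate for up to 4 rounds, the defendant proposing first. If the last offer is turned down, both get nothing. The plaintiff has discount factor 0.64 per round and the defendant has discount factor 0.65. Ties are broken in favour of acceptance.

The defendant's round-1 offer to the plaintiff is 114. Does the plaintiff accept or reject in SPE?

Work out the plaintiff's continuation value if the offer is rejected.
Round 4 (the plaintiff proposes): rejection yields 0 for the defendant; the plaintiff offers 0 and keeps 200.
Round 3 (the defendant proposes): the plaintiff can get 200 next round, worth 0.64 × 200 = 128 now; the defendant offers that and keeps 72.
Round 2 (the plaintiff proposes): the defendant can get 72 next round, worth 0.65 × 72 = 46.8 now; the plaintiff offers that and keeps 153.2.
So by rejecting in round 1, the plaintiff gets 153.2 next round, worth 0.64 × 153.2 = 98.048 now.
Offer 114 ≥ 98.048, so the plaintiff accepts.

Accept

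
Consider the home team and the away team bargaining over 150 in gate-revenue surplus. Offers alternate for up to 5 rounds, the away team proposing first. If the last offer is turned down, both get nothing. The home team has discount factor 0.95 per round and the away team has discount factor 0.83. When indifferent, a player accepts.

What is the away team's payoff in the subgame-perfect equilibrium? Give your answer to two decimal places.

Work backward from the last round.
Round 5 (the away team proposes): the home team will accept anything ≥ 0, so the away team offers 0 and keeps 150.
Round 4 (the home team proposes): the away team can get 150 next round, worth 0.83 × 150 = 124.5 now. The home team offers 124.5 and keeps 150 − 124.5 = 25.5.
Round 3 (the away team proposes): the home team can get 25.5 next round, worth 0.95 × 25.5 = 24.225 now, so the away team offers 24.225, keeping 125.775.
Round 2 (the home team proposes): the away team can get 125.775 next round, worth 0.83 × 125.775 = 104.39325 now; the home team offers that and keeps 45.60675.
Round 1 (the away team proposes): the home team can get 45.60675 next round, worth 0.95 × 45.60675 = 43.3264125 now. The away team offers 43.3264125 and keeps 150 − 43.3264125 = 106.6735875.

106.67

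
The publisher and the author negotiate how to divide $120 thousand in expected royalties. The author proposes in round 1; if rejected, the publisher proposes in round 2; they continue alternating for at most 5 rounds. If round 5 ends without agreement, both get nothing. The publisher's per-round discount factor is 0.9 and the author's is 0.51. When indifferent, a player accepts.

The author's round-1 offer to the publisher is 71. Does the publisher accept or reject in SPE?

Reject

Round 5 (the author proposes): the publisher will accept anything ≥ 0, so the author offers 0 and keeps 120.
Round 4 (the publisher proposes): the author can get 120 next round, worth 0.51 × 120 = 61.2 now; the publisher offers that and keeps 58.8.
Round 3 (the author proposes): the publisher can get 58.8 next round, worth 0.9 × 58.8 = 52.92 now; the author offers that and keeps 67.08.
Round 2 (the publisher proposes): the author can get 67.08 next round, worth 0.51 × 67.08 = 34.2108 now, so the publisher offers 34.2108, keeping 85.7892.
So by rejecting in round 1, the publisher gets 85.7892 next round, worth 0.9 × 85.7892 = 77.21028 now.
Offer 71 < 77.21028, so the publisher rejects.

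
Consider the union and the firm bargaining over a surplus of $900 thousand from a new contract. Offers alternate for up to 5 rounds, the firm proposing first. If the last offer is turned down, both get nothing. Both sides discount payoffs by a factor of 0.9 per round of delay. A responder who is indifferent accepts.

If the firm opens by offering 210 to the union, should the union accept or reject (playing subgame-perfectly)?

Round 5 (the firm proposes): the union will accept anything ≥ 0, so the firm offers 0 and keeps 900.
Round 4 (the union proposes): the firm can get 900 next round, worth 0.9 × 900 = 810 now. The union offers 810 and keeps 900 − 810 = 90.
Round 3 (the firm proposes): the union can get 90 next round, worth 0.9 × 90 = 81 now. The firm offers 81 and keeps 900 − 81 = 819.
Round 2 (the union proposes): the firm can get 819 next round, worth 0.9 × 819 = 737.1 now. The union offers 737.1 and keeps 900 − 737.1 = 162.9.
So by rejecting in round 1, the union gets 162.9 next round, worth 0.9 × 162.9 = 146.61 now.
Offer 210 ≥ 146.61, so the union accepts.

Accept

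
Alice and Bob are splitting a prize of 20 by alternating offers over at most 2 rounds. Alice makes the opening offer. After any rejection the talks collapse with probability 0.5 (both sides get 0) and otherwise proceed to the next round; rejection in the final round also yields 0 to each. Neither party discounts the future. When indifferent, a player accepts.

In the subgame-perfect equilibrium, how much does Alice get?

10

Round 2 (Bob proposes): rejection yields 0 for Alice; Bob offers 0 and keeps 20.
Round 1 (Alice proposes): rejecting gives Bob an expected 0.5 × 20 = 10; Alice offers that and keeps 10.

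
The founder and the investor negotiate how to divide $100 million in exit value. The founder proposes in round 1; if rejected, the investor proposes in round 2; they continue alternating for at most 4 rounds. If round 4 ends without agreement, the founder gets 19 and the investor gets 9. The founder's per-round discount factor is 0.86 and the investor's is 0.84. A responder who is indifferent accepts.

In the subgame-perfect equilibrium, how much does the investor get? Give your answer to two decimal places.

Work backward from the last round.
Round 4 (the investor proposes): the founder gets 19 if talks fail, so the investor offers 19 and keeps 81.
Round 3 (the founder proposes): the investor can get 81 next round, worth 0.84 × 81 = 68.04 now. The founder offers 68.04 and keeps 100 − 68.04 = 31.96.
Round 2 (the investor proposes): the founder can get 31.96 next round, worth 0.86 × 31.96 = 27.4856 now; the investor offers that and keeps 72.5144.
Round 1 (the founder proposes): the investor can get 72.5144 next round, worth 0.84 × 72.5144 = 60.912096 now, so the founder offers 60.912096, keeping 39.087904.

60.91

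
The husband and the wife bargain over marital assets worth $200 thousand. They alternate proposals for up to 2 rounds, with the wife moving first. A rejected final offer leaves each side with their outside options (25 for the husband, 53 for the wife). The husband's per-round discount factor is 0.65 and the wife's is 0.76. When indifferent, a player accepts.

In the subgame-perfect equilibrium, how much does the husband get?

Round 2 (the husband proposes): the wife gets 53 if talks fail, so the husband offers 53 and keeps 147.
Round 1 (the wife proposes): the husband can get 147 next round, worth 0.65 × 147 = 95.55 now, so the wife offers 95.55, keeping 104.45.

95.55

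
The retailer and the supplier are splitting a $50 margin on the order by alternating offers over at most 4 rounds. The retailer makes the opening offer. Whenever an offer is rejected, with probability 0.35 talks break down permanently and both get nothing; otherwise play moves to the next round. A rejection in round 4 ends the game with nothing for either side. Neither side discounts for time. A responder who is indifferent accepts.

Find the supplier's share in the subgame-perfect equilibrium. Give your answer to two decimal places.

25.11

Round 4 (the supplier proposes): the retailer will accept anything ≥ 0, so the supplier offers 0 and keeps 50.
Round 3 (the retailer proposes): rejecting gives the supplier an expected 0.65 × 50 = 32.5; the retailer offers that and keeps 17.5.
Round 2 (the supplier proposes): rejecting gives the retailer an expected 0.65 × 17.5 = 11.375; the supplier offers that and keeps 38.625.
Round 1 (the retailer proposes): rejecting gives the supplier an expected 0.65 × 38.625 = 25.10625. The retailer offers 25.10625 and keeps 50 − 25.10625 = 24.89375.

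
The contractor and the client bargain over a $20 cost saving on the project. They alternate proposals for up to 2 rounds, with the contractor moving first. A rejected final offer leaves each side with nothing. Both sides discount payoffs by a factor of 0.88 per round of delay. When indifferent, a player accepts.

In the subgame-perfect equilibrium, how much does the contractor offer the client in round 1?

17.6

Round 2 (the client proposes): the contractor will accept anything ≥ 0, so the client offers 0 and keeps 20.
Round 1 (the contractor proposes): the client can get 20 next round, worth 0.88 × 20 = 17.6 now. The contractor offers 17.6 and keeps 20 − 17.6 = 2.4.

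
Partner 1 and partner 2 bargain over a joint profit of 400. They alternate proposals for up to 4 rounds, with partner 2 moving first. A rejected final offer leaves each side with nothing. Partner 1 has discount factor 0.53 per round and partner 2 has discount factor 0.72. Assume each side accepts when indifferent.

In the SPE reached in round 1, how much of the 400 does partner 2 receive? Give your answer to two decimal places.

259.74

Round 4 (partner 1 proposes): rejection yields 0 for partner 2; partner 1 offers 0 and keeps 400.
Round 3 (partner 2 proposes): partner 1 can get 400 next round, worth 0.53 × 400 = 212 now, so partner 2 offers 212, keeping 188.
Round 2 (partner 1 proposes): partner 2 can get 188 next round, worth 0.72 × 188 = 135.36 now. Partner 1 offers 135.36 and keeps 400 − 135.36 = 264.64.
Round 1 (partner 2 proposes): partner 1 can get 264.64 next round, worth 0.53 × 264.64 = 140.2592 now. Partner 2 offers 140.2592 and keeps 400 − 140.2592 = 259.7408.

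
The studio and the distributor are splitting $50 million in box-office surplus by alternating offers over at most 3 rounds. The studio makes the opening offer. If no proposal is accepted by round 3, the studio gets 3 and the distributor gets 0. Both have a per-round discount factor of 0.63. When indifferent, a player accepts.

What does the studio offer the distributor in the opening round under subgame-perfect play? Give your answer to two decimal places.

11.66

Round 3 (the studio proposes): the distributor will accept anything ≥ 0, so the studio offers 0 and keeps 50.
Round 2 (the distributor proposes): the studio can get 50 next round, worth 0.63 × 50 = 31.5 now; the distributor offers that and keeps 18.5.
Round 1 (the studio proposes): the distributor can get 18.5 next round, worth 0.63 × 18.5 = 11.655 now. The studio offers 11.655 and keeps 50 − 11.655 = 38.345.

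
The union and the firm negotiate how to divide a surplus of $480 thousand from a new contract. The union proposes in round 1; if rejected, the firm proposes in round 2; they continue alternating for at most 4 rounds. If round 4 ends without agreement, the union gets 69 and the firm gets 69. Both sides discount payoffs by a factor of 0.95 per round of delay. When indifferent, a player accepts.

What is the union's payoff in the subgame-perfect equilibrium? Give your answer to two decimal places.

Round 4 (the firm proposes): the union gets 69 if talks fail, so the firm offers 69 and keeps 411.
Round 3 (the union proposes): the firm can get 411 next round, worth 0.95 × 411 = 390.45 now. The union offers 390.45 and keeps 480 − 390.45 = 89.55.
Round 2 (the firm proposes): the union can get 89.55 next round, worth 0.95 × 89.55 = 85.0725 now; the firm offers that and keeps 394.9275.
Round 1 (the union proposes): the firm can get 394.9275 next round, worth 0.95 × 394.9275 = 375.181125 now; the union offers that and keeps 104.818875.

104.82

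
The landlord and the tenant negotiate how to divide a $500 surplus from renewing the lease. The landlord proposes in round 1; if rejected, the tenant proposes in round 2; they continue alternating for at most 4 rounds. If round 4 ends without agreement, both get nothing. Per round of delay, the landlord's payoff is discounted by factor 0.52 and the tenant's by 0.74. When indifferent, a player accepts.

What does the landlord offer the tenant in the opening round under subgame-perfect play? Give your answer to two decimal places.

Round 4 (the tenant proposes): rejection yields 0 for the landlord; the tenant offers 0 and keeps 500.
Round 3 (the landlord proposes): the tenant can get 500 next round, worth 0.74 × 500 = 370 now, so the landlord offers 370, keeping 130.
Round 2 (the tenant proposes): the landlord can get 130 next round, worth 0.52 × 130 = 67.6 now. The tenant offers 67.6 and keeps 500 − 67.6 = 432.4.
Round 1 (the landlord proposes): the tenant can get 432.4 next round, worth 0.74 × 432.4 = 319.976 now; the landlord offers that and keeps 180.024.

319.98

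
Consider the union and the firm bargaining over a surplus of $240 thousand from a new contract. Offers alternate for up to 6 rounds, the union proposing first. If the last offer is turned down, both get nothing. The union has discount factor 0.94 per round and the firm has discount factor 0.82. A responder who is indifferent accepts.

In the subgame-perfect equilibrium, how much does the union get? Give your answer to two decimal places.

102.17

Round 6 (the firm proposes): the union will accept anything ≥ 0, so the firm offers 0 and keeps 240.
Round 5 (the union proposes): the firm can get 240 next round, worth 0.82 × 240 = 196.8 now. The union offers 196.8 and keeps 240 − 196.8 = 43.2.
Round 4 (the firm proposes): the union can get 43.2 next round, worth 0.94 × 43.2 = 40.608 now; the firm offers that and keeps 199.392.
Round 3 (the union proposes): the firm can get 199.392 next round, worth 0.82 × 199.392 = 163.50144 now, so the union offers 163.50144, keeping 76.49856.
Round 2 (the firm proposes): the union can get 76.49856 next round, worth 0.94 × 76.49856 = 71.9086464 now; the firm offers that and keeps 168.0913536.
Round 1 (the union proposes): the firm can get 168.0913536 next round, worth 0.82 × 168.0913536 = 137.834909952 now; the union offers that and keeps 102.165090048.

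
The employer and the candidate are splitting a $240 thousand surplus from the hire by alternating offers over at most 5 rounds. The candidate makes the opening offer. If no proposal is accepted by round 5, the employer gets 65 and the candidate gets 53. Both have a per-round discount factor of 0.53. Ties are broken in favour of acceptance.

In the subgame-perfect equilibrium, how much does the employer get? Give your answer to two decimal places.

81.71

Work backward from the last round.
Round 5 (the candidate proposes): the employer gets 65 if talks fail, so the candidate offers 65 and keeps 175.
Round 4 (the employer proposes): the candidate can get 175 next round, worth 0.53 × 175 = 92.75 now; the employer offers that and keeps 147.25.
Round 3 (the candidate proposes): the employer can get 147.25 next round, worth 0.53 × 147.25 = 78.0425 now; the candidate offers that and keeps 161.9575.
Round 2 (the employer proposes): the candidate can get 161.9575 next round, worth 0.53 × 161.9575 = 85.837475 now; the employer offers that and keeps 154.162525.
Round 1 (the candidate proposes): the employer can get 154.162525 next round, worth 0.53 × 154.162525 = 81.70613825 now; the candidate offers that and keeps 158.29386175.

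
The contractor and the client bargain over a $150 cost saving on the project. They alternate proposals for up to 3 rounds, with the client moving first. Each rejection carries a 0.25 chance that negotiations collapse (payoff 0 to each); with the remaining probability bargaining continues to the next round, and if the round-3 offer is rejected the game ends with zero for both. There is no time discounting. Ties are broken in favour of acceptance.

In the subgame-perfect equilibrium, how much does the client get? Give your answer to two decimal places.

121.88

Round 3 (the client proposes): the contractor will accept anything ≥ 0, so the client offers 0 and keeps 150.
Round 2 (the contractor proposes): rejecting gives the client an expected 0.75 × 150 = 112.5, so the contractor offers 112.5, keeping 37.5.
Round 1 (the client proposes): rejecting gives the contractor an expected 0.75 × 37.5 = 28.125; the client offers that and keeps 121.875.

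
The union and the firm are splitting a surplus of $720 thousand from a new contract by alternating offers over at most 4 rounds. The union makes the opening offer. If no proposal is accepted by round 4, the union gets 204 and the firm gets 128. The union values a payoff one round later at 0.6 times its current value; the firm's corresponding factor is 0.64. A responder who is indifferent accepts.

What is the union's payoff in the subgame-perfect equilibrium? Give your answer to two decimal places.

408.87

By backward induction:
Round 4 (the firm proposes): the union gets 204 if talks fail, so the firm offers 204 and keeps 516.
Round 3 (the union proposes): the firm can get 516 next round, worth 0.64 × 516 = 330.24 now, so the union offers 330.24, keeping 389.76.
Round 2 (the firm proposes): the union can get 389.76 next round, worth 0.6 × 389.76 = 233.856 now; the firm offers that and keeps 486.144.
Round 1 (the union proposes): the firm can get 486.144 next round, worth 0.64 × 486.144 = 311.13216 now; the union offers that and keeps 408.86784.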